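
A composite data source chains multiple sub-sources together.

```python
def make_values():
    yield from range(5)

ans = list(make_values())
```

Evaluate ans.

Step 1: yield from delegates to the iterable, yielding each element.
Step 2: Collected values: [0, 1, 2, 3, 4].
Therefore ans = [0, 1, 2, 3, 4].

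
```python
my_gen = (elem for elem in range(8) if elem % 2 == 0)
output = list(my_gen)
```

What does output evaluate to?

Step 1: Filter range(8) keeping only even values:
  elem=0: even, included
  elem=1: odd, excluded
  elem=2: even, included
  elem=3: odd, excluded
  elem=4: even, included
  elem=5: odd, excluded
  elem=6: even, included
  elem=7: odd, excluded
Therefore output = [0, 2, 4, 6].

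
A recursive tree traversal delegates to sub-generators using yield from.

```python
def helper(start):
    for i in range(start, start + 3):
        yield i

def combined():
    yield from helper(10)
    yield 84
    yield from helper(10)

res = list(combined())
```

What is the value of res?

Step 1: combined() delegates to helper(10):
  yield 10
  yield 11
  yield 12
Step 2: yield 84
Step 3: Delegates to helper(10):
  yield 10
  yield 11
  yield 12
Therefore res = [10, 11, 12, 84, 10, 11, 12].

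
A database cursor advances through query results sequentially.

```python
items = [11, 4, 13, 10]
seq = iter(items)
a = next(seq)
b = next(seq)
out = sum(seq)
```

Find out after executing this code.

Step 1: Create iterator over [11, 4, 13, 10].
Step 2: a = next() = 11, b = next() = 4.
Step 3: sum() of remaining [13, 10] = 23.
Therefore out = 23.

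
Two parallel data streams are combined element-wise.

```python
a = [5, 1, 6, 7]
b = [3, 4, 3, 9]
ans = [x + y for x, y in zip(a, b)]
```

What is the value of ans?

Step 1: Add corresponding elements:
  5 + 3 = 8
  1 + 4 = 5
  6 + 3 = 9
  7 + 9 = 16
Therefore ans = [8, 5, 9, 16].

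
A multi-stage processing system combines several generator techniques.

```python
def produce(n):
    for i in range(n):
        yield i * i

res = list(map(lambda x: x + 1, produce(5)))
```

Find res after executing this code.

Step 1: produce(5) yields squares: [0, 1, 4, 9, 16].
Step 2: map adds 1 to each: [1, 2, 5, 10, 17].
Therefore res = [1, 2, 5, 10, 17].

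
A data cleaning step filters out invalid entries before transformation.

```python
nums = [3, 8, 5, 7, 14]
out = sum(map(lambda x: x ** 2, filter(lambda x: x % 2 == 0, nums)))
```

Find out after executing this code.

Step 1: Filter even numbers from [3, 8, 5, 7, 14]: [8, 14]
Step 2: Square each: [64, 196]
Step 3: Sum = 260.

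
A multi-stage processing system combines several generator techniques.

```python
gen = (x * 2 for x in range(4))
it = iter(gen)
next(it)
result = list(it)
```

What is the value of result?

Step 1: Generator produces [0, 2, 4, 6].
Step 2: next(it) consumes first element (0).
Step 3: list(it) collects remaining: [2, 4, 6].
Therefore result = [2, 4, 6].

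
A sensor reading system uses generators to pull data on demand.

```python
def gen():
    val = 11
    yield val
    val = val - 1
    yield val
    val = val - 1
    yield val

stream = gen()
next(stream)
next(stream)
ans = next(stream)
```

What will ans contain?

Step 1: Trace through generator execution:
  Yield 1: val starts at 11, yield 11
  Yield 2: val = 11 - 1 = 10, yield 10
  Yield 3: val = 10 - 1 = 9, yield 9
Step 2: First next() gets 11, second next() gets the second value, third next() yields 9.
Therefore ans = 9.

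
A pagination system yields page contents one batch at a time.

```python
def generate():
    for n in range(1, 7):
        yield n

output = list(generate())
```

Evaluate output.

Step 1: The generator yields each value from range(1, 7).
Step 2: list() consumes all yields: [1, 2, 3, 4, 5, 6].
Therefore output = [1, 2, 3, 4, 5, 6].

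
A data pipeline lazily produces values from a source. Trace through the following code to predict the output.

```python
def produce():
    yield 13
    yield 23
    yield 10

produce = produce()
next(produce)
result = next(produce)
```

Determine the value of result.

Step 1: produce() creates a generator.
Step 2: next(produce) yields 13 (consumed and discarded).
Step 3: next(produce) yields 23, assigned to result.
Therefore result = 23.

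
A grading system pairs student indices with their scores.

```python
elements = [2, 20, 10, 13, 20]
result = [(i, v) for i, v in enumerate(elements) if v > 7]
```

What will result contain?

Step 1: Filter enumerate([2, 20, 10, 13, 20]) keeping v > 7:
  (0, 2): 2 <= 7, excluded
  (1, 20): 20 > 7, included
  (2, 10): 10 > 7, included
  (3, 13): 13 > 7, included
  (4, 20): 20 > 7, included
Therefore result = [(1, 20), (2, 10), (3, 13), (4, 20)].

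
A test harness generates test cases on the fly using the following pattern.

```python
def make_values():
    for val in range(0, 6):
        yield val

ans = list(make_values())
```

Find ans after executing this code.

Step 1: The generator yields each value from range(0, 6).
Step 2: list() consumes all yields: [0, 1, 2, 3, 4, 5].
Therefore ans = [0, 1, 2, 3, 4, 5].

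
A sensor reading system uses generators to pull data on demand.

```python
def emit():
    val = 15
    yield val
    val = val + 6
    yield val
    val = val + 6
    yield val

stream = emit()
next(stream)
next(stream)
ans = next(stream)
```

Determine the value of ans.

Step 1: Trace through generator execution:
  Yield 1: val starts at 15, yield 15
  Yield 2: val = 15 + 6 = 21, yield 21
  Yield 3: val = 21 + 6 = 27, yield 27
Step 2: First next() gets 15, second next() gets the second value, third next() yields 27.
Therefore ans = 27.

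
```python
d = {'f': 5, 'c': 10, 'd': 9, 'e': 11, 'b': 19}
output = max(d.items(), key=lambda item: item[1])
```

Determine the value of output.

Step 1: Find item with maximum value:
  ('f', 5)
  ('c', 10)
  ('d', 9)
  ('e', 11)
  ('b', 19)
Step 2: Maximum value is 19 at key 'b'.
Therefore output = ('b', 19).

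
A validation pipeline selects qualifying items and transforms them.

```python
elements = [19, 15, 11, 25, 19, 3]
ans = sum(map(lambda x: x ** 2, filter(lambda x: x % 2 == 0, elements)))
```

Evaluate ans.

Step 1: Filter even numbers from [19, 15, 11, 25, 19, 3]: []
Step 2: Square each: []
Step 3: Sum = 0.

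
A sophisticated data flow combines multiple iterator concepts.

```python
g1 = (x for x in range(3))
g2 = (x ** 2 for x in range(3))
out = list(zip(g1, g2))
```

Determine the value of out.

Step 1: g1 produces [0, 1, 2].
Step 2: g2 produces [0, 1, 4].
Step 3: zip pairs them: [(0, 0), (1, 1), (2, 4)].
Therefore out = [(0, 0), (1, 1), (2, 4)].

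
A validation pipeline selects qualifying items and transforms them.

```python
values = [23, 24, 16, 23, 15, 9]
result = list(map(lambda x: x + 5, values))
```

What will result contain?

Step 1: Apply lambda x: x + 5 to each element:
  23 -> 28
  24 -> 29
  16 -> 21
  23 -> 28
  15 -> 20
  9 -> 14
Therefore result = [28, 29, 21, 28, 20, 14].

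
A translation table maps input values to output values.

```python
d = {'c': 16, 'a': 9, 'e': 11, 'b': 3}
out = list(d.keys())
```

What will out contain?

Step 1: d.keys() returns the dictionary keys in insertion order.
Therefore out = ['c', 'a', 'e', 'b'].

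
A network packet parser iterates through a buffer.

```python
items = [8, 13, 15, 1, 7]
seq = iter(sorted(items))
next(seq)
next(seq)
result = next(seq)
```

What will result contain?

Step 1: sorted([8, 13, 15, 1, 7]) = [1, 7, 8, 13, 15].
Step 2: Create iterator and skip 2 elements.
Step 3: next() returns 8.
Therefore result = 8.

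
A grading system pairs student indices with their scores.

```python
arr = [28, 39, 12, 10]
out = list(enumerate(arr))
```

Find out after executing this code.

Step 1: enumerate pairs each element with its index:
  (0, 28)
  (1, 39)
  (2, 12)
  (3, 10)
Therefore out = [(0, 28), (1, 39), (2, 12), (3, 10)].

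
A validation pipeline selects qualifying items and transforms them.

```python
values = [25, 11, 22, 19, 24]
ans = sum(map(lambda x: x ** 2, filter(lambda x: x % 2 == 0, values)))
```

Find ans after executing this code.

Step 1: Filter even numbers from [25, 11, 22, 19, 24]: [22, 24]
Step 2: Square each: [484, 576]
Step 3: Sum = 1060.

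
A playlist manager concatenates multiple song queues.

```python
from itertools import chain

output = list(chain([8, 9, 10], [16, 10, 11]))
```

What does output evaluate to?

Step 1: chain() concatenates iterables: [8, 9, 10] + [16, 10, 11].
Therefore output = [8, 9, 10, 16, 10, 11].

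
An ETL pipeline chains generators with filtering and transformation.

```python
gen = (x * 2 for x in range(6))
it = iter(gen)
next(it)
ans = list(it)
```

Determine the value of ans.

Step 1: Generator produces [0, 2, 4, 6, 8, 10].
Step 2: next(it) consumes first element (0).
Step 3: list(it) collects remaining: [2, 4, 6, 8, 10].
Therefore ans = [2, 4, 6, 8, 10].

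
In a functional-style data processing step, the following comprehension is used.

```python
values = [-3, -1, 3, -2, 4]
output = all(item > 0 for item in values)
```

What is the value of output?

Step 1: Check item > 0 for each element in [-3, -1, 3, -2, 4]:
  -3 > 0: False
  -1 > 0: False
  3 > 0: True
  -2 > 0: False
  4 > 0: True
Step 2: all() returns False.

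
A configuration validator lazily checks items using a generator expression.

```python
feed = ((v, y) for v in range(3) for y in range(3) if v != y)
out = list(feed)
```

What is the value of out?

Step 1: Nested generator over range(3) x range(3) where v != y:
  (0, 0): excluded (v == y)
  (0, 1): included
  (0, 2): included
  (1, 0): included
  (1, 1): excluded (v == y)
  (1, 2): included
  (2, 0): included
  (2, 1): included
  (2, 2): excluded (v == y)
Therefore out = [(0, 1), (0, 2), (1, 0), (1, 2), (2, 0), (2, 1)].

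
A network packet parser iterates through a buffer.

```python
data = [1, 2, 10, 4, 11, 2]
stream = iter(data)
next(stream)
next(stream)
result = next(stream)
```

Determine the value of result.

Step 1: Create iterator over [1, 2, 10, 4, 11, 2].
Step 2: next() consumes 1.
Step 3: next() consumes 2.
Step 4: next() returns 10.
Therefore result = 10.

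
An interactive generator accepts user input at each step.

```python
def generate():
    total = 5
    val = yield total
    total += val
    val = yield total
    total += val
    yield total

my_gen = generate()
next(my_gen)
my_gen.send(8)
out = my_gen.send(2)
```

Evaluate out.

Step 1: next() -> yield total=5.
Step 2: send(8) -> val=8, total = 5+8 = 13, yield 13.
Step 3: send(2) -> val=2, total = 13+2 = 15, yield 15.
Therefore out = 15.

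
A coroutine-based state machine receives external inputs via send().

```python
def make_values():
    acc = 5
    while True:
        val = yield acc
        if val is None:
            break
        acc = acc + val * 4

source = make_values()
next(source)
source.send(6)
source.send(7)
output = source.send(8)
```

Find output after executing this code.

Step 1: next() -> yield acc=5.
Step 2: send(6) -> val=6, acc = 5 + 6*4 = 29, yield 29.
Step 3: send(7) -> val=7, acc = 29 + 7*4 = 57, yield 57.
Step 4: send(8) -> val=8, acc = 57 + 8*4 = 89, yield 89.
Therefore output = 89.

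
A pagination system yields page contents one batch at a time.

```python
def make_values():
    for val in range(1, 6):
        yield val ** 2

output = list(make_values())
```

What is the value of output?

Step 1: For each val in range(1, 6), yield val**2:
  val=1: yield 1**2 = 1
  val=2: yield 2**2 = 4
  val=3: yield 3**2 = 9
  val=4: yield 4**2 = 16
  val=5: yield 5**2 = 25
Therefore output = [1, 4, 9, 16, 25].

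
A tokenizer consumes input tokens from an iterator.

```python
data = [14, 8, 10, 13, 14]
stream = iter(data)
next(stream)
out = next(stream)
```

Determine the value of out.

Step 1: Create iterator over [14, 8, 10, 13, 14].
Step 2: next() consumes 14.
Step 3: next() returns 8.
Therefore out = 8.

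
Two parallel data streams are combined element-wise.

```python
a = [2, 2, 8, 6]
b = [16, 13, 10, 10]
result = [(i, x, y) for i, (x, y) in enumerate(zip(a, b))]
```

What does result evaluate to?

Step 1: enumerate(zip(a, b)) gives index with paired elements:
  i=0: (2, 16)
  i=1: (2, 13)
  i=2: (8, 10)
  i=3: (6, 10)
Therefore result = [(0, 2, 16), (1, 2, 13), (2, 8, 10), (3, 6, 10)].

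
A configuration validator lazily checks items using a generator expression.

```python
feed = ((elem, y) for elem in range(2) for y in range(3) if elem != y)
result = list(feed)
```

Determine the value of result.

Step 1: Nested generator over range(2) x range(3) where elem != y:
  (0, 0): excluded (elem == y)
  (0, 1): included
  (0, 2): included
  (1, 0): included
  (1, 1): excluded (elem == y)
  (1, 2): included
Therefore result = [(0, 1), (0, 2), (1, 0), (1, 2)].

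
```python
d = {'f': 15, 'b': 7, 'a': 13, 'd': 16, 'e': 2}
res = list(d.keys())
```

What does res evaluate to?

Step 1: d.keys() returns the dictionary keys in insertion order.
Therefore res = ['f', 'b', 'a', 'd', 'e'].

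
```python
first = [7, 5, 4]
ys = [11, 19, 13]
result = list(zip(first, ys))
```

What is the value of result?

Step 1: zip pairs elements at same index:
  Index 0: (7, 11)
  Index 1: (5, 19)
  Index 2: (4, 13)
Therefore result = [(7, 11), (5, 19), (4, 13)].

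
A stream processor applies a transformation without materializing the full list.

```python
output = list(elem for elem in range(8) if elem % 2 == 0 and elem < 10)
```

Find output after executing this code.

Step 1: Filter range(8) where elem % 2 == 0 and elem < 10:
  elem=0: both conditions met, included
  elem=1: excluded (1 % 2 != 0)
  elem=2: both conditions met, included
  elem=3: excluded (3 % 2 != 0)
  elem=4: both conditions met, included
  elem=5: excluded (5 % 2 != 0)
  elem=6: both conditions met, included
  elem=7: excluded (7 % 2 != 0)
Therefore output = [0, 2, 4, 6].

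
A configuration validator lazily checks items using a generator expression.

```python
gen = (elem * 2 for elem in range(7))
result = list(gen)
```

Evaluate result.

Step 1: For each elem in range(7), compute elem*2:
  elem=0: 0*2 = 0
  elem=1: 1*2 = 2
  elem=2: 2*2 = 4
  elem=3: 3*2 = 6
  elem=4: 4*2 = 8
  elem=5: 5*2 = 10
  elem=6: 6*2 = 12
Therefore result = [0, 2, 4, 6, 8, 10, 12].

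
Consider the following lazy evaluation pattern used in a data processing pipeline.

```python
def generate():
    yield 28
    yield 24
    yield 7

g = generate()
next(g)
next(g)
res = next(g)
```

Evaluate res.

Step 1: generate() creates a generator.
Step 2: next(g) yields 28 (consumed and discarded).
Step 3: next(g) yields 24 (consumed and discarded).
Step 4: next(g) yields 7, assigned to res.
Therefore res = 7.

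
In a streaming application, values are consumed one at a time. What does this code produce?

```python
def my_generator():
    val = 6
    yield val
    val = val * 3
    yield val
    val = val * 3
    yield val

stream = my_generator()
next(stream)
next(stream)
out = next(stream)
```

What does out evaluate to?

Step 1: Trace through generator execution:
  Yield 1: val starts at 6, yield 6
  Yield 2: val = 6 * 3 = 18, yield 18
  Yield 3: val = 18 * 3 = 54, yield 54
Step 2: First next() gets 6, second next() gets the second value, third next() yields 54.
Therefore out = 54.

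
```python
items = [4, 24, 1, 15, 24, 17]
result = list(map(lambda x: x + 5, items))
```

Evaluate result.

Step 1: Apply lambda x: x + 5 to each element:
  4 -> 9
  24 -> 29
  1 -> 6
  15 -> 20
  24 -> 29
  17 -> 22
Therefore result = [9, 29, 6, 20, 29, 22].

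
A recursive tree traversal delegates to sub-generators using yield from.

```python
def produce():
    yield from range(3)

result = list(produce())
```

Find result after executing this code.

Step 1: yield from delegates to the iterable, yielding each element.
Step 2: Collected values: [0, 1, 2].
Therefore result = [0, 1, 2].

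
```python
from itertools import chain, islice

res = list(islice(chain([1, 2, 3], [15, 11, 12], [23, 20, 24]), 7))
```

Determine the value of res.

Step 1: chain([1, 2, 3], [15, 11, 12], [23, 20, 24]) = [1, 2, 3, 15, 11, 12, 23, 20, 24].
Step 2: islice takes first 7 elements: [1, 2, 3, 15, 11, 12, 23].
Therefore res = [1, 2, 3, 15, 11, 12, 23].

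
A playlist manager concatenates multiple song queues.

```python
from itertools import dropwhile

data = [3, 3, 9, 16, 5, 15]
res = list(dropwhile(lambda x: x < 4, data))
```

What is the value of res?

Step 1: dropwhile drops elements while < 4:
  3 < 4: dropped
  3 < 4: dropped
  9: kept (dropping stopped)
Step 2: Remaining elements kept regardless of condition.
Therefore res = [9, 16, 5, 15].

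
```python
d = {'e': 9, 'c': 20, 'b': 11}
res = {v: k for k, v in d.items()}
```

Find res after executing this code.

Step 1: Invert dict (swap keys and values):
  'e': 9 -> 9: 'e'
  'c': 20 -> 20: 'c'
  'b': 11 -> 11: 'b'
Therefore res = {9: 'e', 20: 'c', 11: 'b'}.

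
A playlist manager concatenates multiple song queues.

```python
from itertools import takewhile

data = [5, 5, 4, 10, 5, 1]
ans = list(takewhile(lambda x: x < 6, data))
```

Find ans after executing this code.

Step 1: takewhile stops at first element >= 6:
  5 < 6: take
  5 < 6: take
  4 < 6: take
  10 >= 6: stop
Therefore ans = [5, 5, 4].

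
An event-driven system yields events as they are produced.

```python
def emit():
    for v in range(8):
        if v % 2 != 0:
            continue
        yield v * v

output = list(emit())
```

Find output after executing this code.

Step 1: Only yield v**2 when v is divisible by 2:
  v=0: 0 % 2 == 0, yield 0**2 = 0
  v=2: 2 % 2 == 0, yield 2**2 = 4
  v=4: 4 % 2 == 0, yield 4**2 = 16
  v=6: 6 % 2 == 0, yield 6**2 = 36
Therefore output = [0, 4, 16, 36].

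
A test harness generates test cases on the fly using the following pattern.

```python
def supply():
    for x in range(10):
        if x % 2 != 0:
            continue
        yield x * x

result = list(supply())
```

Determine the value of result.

Step 1: Only yield x**2 when x is divisible by 2:
  x=0: 0 % 2 == 0, yield 0**2 = 0
  x=2: 2 % 2 == 0, yield 2**2 = 4
  x=4: 4 % 2 == 0, yield 4**2 = 16
  x=6: 6 % 2 == 0, yield 6**2 = 36
  x=8: 8 % 2 == 0, yield 8**2 = 64
Therefore result = [0, 4, 16, 36, 64].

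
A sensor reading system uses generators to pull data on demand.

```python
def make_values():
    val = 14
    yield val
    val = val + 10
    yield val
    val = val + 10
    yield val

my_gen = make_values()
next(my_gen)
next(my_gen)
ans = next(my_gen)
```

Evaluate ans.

Step 1: Trace through generator execution:
  Yield 1: val starts at 14, yield 14
  Yield 2: val = 14 + 10 = 24, yield 24
  Yield 3: val = 24 + 10 = 34, yield 34
Step 2: First next() gets 14, second next() gets the second value, third next() yields 34.
Therefore ans = 34.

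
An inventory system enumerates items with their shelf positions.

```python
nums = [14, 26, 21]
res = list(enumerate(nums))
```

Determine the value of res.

Step 1: enumerate pairs each element with its index:
  (0, 14)
  (1, 26)
  (2, 21)
Therefore res = [(0, 14), (1, 26), (2, 21)].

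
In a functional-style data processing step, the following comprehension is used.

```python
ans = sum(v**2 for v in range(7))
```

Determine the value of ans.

Step 1: Compute v**2 for each v in range(7):
  v=0: 0**2 = 0
  v=1: 1**2 = 1
  v=2: 2**2 = 4
  v=3: 3**2 = 9
  v=4: 4**2 = 16
  v=5: 5**2 = 25
  v=6: 6**2 = 36
Step 2: sum = 0 + 1 + 4 + 9 + 16 + 25 + 36 = 91.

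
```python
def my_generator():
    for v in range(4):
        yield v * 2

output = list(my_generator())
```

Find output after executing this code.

Step 1: For each v in range(4), yield v * 2:
  v=0: yield 0 * 2 = 0
  v=1: yield 1 * 2 = 2
  v=2: yield 2 * 2 = 4
  v=3: yield 3 * 2 = 6
Therefore output = [0, 2, 4, 6].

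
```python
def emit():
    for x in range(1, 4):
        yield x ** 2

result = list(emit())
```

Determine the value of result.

Step 1: For each x in range(1, 4), yield x**2:
  x=1: yield 1**2 = 1
  x=2: yield 2**2 = 4
  x=3: yield 3**2 = 9
Therefore result = [1, 4, 9].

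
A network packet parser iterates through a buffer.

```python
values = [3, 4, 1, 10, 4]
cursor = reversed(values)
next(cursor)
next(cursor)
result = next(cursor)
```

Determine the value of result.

Step 1: reversed([3, 4, 1, 10, 4]) gives iterator: [4, 10, 1, 4, 3].
Step 2: First next() = 4, second next() = 10.
Step 3: Third next() = 1.
Therefore result = 1.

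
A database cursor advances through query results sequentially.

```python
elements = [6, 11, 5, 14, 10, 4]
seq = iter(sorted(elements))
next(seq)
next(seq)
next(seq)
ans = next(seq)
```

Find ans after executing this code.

Step 1: sorted([6, 11, 5, 14, 10, 4]) = [4, 5, 6, 10, 11, 14].
Step 2: Create iterator and skip 3 elements.
Step 3: next() returns 10.
Therefore ans = 10.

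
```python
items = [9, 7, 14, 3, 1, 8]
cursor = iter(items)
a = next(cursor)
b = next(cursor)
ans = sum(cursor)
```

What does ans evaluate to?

Step 1: Create iterator over [9, 7, 14, 3, 1, 8].
Step 2: a = next() = 9, b = next() = 7.
Step 3: sum() of remaining [14, 3, 1, 8] = 26.
Therefore ans = 26.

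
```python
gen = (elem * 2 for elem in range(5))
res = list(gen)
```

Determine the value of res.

Step 1: For each elem in range(5), compute elem*2:
  elem=0: 0*2 = 0
  elem=1: 1*2 = 2
  elem=2: 2*2 = 4
  elem=3: 3*2 = 6
  elem=4: 4*2 = 8
Therefore res = [0, 2, 4, 6, 8].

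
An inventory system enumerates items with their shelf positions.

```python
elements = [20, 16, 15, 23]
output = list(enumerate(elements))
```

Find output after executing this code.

Step 1: enumerate pairs each element with its index:
  (0, 20)
  (1, 16)
  (2, 15)
  (3, 23)
Therefore output = [(0, 20), (1, 16), (2, 15), (3, 23)].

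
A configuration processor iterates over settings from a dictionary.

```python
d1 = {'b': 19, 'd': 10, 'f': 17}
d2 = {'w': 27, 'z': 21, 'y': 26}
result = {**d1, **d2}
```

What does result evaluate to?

Step 1: Merge d1 and d2 (d2 values override on key conflicts).
Step 2: d1 has keys ['b', 'd', 'f'], d2 has keys ['w', 'z', 'y'].
Therefore result = {'b': 19, 'd': 10, 'f': 17, 'w': 27, 'z': 21, 'y': 26}.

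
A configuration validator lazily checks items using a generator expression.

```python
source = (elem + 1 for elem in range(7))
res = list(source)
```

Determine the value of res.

Step 1: For each elem in range(7), compute elem+1:
  elem=0: 0+1 = 1
  elem=1: 1+1 = 2
  elem=2: 2+1 = 3
  elem=3: 3+1 = 4
  elem=4: 4+1 = 5
  elem=5: 5+1 = 6
  elem=6: 6+1 = 7
Therefore res = [1, 2, 3, 4, 5, 6, 7].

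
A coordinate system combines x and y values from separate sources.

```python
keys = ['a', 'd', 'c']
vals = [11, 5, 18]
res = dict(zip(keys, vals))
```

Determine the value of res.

Step 1: zip pairs keys with values:
  'a' -> 11
  'd' -> 5
  'c' -> 18
Therefore res = {'a': 11, 'd': 5, 'c': 18}.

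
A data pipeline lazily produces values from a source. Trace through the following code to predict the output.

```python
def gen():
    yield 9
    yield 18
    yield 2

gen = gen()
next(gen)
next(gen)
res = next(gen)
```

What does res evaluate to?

Step 1: gen() creates a generator.
Step 2: next(gen) yields 9 (consumed and discarded).
Step 3: next(gen) yields 18 (consumed and discarded).
Step 4: next(gen) yields 2, assigned to res.
Therefore res = 2.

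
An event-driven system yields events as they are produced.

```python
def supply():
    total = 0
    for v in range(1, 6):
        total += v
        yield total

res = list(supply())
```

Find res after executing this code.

Step 1: Generator accumulates running sum:
  v=1: total = 1, yield 1
  v=2: total = 3, yield 3
  v=3: total = 6, yield 6
  v=4: total = 10, yield 10
  v=5: total = 15, yield 15
Therefore res = [1, 3, 6, 10, 15].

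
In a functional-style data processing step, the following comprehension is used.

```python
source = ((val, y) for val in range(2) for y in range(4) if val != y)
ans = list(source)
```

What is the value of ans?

Step 1: Nested generator over range(2) x range(4) where val != y:
  (0, 0): excluded (val == y)
  (0, 1): included
  (0, 2): included
  (0, 3): included
  (1, 0): included
  (1, 1): excluded (val == y)
  (1, 2): included
  (1, 3): included
Therefore ans = [(0, 1), (0, 2), (0, 3), (1, 0), (1, 2), (1, 3)].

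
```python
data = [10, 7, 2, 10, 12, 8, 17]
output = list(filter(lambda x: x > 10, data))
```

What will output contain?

Step 1: Filter elements > 10:
  10: removed
  7: removed
  2: removed
  10: removed
  12: kept
  8: removed
  17: kept
Therefore output = [12, 17].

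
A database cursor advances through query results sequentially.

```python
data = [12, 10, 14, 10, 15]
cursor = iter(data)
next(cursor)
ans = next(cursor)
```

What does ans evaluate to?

Step 1: Create iterator over [12, 10, 14, 10, 15].
Step 2: next() consumes 12.
Step 3: next() returns 10.
Therefore ans = 10.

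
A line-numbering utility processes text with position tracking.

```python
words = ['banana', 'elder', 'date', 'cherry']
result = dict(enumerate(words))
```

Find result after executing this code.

Step 1: enumerate pairs indices with words:
  0 -> 'banana'
  1 -> 'elder'
  2 -> 'date'
  3 -> 'cherry'
Therefore result = {0: 'banana', 1: 'elder', 2: 'date', 3: 'cherry'}.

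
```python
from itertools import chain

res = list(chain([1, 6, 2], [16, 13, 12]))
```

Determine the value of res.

Step 1: chain() concatenates iterables: [1, 6, 2] + [16, 13, 12].
Therefore res = [1, 6, 2, 16, 13, 12].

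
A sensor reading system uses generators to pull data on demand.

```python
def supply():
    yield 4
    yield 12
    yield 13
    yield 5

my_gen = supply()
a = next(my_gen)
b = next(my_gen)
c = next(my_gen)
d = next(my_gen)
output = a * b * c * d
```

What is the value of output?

Step 1: Create generator and consume all values:
  a = next(my_gen) = 4
  b = next(my_gen) = 12
  c = next(my_gen) = 13
  d = next(my_gen) = 5
Step 2: output = 4 * 12 * 13 * 5 = 3120.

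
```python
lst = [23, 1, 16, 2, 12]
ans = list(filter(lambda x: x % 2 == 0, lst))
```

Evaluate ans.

Step 1: Filter elements divisible by 2:
  23 % 2 = 1: removed
  1 % 2 = 1: removed
  16 % 2 = 0: kept
  2 % 2 = 0: kept
  12 % 2 = 0: kept
Therefore ans = [16, 2, 12].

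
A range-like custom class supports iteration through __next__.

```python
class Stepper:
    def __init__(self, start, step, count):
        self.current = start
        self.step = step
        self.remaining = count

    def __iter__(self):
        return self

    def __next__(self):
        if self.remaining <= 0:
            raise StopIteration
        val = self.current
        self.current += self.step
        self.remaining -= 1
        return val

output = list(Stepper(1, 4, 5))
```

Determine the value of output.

Step 1: Stepper starts at 1, increments by 4, for 5 steps:
  Yield 1, then current += 4
  Yield 5, then current += 4
  Yield 9, then current += 4
  Yield 13, then current += 4
  Yield 17, then current += 4
Therefore output = [1, 5, 9, 13, 17].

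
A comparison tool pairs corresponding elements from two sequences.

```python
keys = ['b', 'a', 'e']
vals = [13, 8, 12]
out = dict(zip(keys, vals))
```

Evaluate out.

Step 1: zip pairs keys with values:
  'b' -> 13
  'a' -> 8
  'e' -> 12
Therefore out = {'b': 13, 'a': 8, 'e': 12}.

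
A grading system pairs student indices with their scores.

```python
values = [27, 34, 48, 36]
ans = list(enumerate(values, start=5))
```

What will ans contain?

Step 1: enumerate with start=5:
  (5, 27)
  (6, 34)
  (7, 48)
  (8, 36)
Therefore ans = [(5, 27), (6, 34), (7, 48), (8, 36)].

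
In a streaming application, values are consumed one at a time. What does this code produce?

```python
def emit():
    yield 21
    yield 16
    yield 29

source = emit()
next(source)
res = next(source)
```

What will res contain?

Step 1: emit() creates a generator.
Step 2: next(source) yields 21 (consumed and discarded).
Step 3: next(source) yields 16, assigned to res.
Therefore res = 16.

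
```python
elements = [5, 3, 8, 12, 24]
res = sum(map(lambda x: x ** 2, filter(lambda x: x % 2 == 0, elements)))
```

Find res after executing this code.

Step 1: Filter even numbers from [5, 3, 8, 12, 24]: [8, 12, 24]
Step 2: Square each: [64, 144, 576]
Step 3: Sum = 784.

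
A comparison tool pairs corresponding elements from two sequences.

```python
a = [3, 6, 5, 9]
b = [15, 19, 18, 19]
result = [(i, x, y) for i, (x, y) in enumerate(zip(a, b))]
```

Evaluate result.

Step 1: enumerate(zip(a, b)) gives index with paired elements:
  i=0: (3, 15)
  i=1: (6, 19)
  i=2: (5, 18)
  i=3: (9, 19)
Therefore result = [(0, 3, 15), (1, 6, 19), (2, 5, 18), (3, 9, 19)].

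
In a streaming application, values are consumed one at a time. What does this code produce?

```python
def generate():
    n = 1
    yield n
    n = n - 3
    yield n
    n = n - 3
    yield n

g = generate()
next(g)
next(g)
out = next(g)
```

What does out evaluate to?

Step 1: Trace through generator execution:
  Yield 1: n starts at 1, yield 1
  Yield 2: n = 1 - 3 = -2, yield -2
  Yield 3: n = -2 - 3 = -5, yield -5
Step 2: First next() gets 1, second next() gets the second value, third next() yields -5.
Therefore out = -5.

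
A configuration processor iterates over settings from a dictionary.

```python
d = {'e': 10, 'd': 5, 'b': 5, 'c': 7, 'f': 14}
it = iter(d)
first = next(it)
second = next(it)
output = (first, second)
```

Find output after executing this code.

Step 1: iter(d) iterates over keys: ['e', 'd', 'b', 'c', 'f'].
Step 2: first = next(it) = 'e', second = next(it) = 'd'.
Therefore output = ('e', 'd').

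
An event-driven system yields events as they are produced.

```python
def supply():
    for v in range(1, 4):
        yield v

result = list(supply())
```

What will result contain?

Step 1: The generator yields each value from range(1, 4).
Step 2: list() consumes all yields: [1, 2, 3].
Therefore result = [1, 2, 3].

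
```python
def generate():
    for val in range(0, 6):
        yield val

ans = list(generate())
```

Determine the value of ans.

Step 1: The generator yields each value from range(0, 6).
Step 2: list() consumes all yields: [0, 1, 2, 3, 4, 5].
Therefore ans = [0, 1, 2, 3, 4, 5].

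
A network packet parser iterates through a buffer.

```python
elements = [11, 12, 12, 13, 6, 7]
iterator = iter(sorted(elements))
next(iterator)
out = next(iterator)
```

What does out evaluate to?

Step 1: sorted([11, 12, 12, 13, 6, 7]) = [6, 7, 11, 12, 12, 13].
Step 2: Create iterator and skip 1 elements.
Step 3: next() returns 7.
Therefore out = 7.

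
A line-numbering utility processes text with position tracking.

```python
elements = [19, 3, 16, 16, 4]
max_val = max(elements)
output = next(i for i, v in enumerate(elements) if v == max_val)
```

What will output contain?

Step 1: max([19, 3, 16, 16, 4]) = 19.
Step 2: Find first index where value == 19:
  Index 0: 19 == 19, found!
Therefore output = 0.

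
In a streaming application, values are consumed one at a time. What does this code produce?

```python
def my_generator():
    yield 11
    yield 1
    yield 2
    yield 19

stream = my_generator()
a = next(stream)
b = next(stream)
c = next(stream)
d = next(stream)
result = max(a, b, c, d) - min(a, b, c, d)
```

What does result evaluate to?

Step 1: Create generator and consume all values:
  a = next(stream) = 11
  b = next(stream) = 1
  c = next(stream) = 2
  d = next(stream) = 19
Step 2: max = 19, min = 1, result = 19 - 1 = 18.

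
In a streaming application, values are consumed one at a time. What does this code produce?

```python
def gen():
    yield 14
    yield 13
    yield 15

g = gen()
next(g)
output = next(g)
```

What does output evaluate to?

Step 1: gen() creates a generator.
Step 2: next(g) yields 14 (consumed and discarded).
Step 3: next(g) yields 13, assigned to output.
Therefore output = 13.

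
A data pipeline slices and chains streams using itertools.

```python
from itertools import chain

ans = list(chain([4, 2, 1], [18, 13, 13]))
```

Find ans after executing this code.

Step 1: chain() concatenates iterables: [4, 2, 1] + [18, 13, 13].
Therefore ans = [4, 2, 1, 18, 13, 13].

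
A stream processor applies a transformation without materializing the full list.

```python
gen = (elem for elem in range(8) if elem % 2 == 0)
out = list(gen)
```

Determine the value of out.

Step 1: Filter range(8) keeping only even values:
  elem=0: even, included
  elem=1: odd, excluded
  elem=2: even, included
  elem=3: odd, excluded
  elem=4: even, included
  elem=5: odd, excluded
  elem=6: even, included
  elem=7: odd, excluded
Therefore out = [0, 2, 4, 6].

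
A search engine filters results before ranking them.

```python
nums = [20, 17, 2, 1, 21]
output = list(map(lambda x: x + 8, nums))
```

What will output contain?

Step 1: Apply lambda x: x + 8 to each element:
  20 -> 28
  17 -> 25
  2 -> 10
  1 -> 9
  21 -> 29
Therefore output = [28, 25, 10, 9, 29].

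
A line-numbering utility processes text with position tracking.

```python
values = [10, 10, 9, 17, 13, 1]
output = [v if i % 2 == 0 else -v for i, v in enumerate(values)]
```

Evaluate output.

Step 1: For each (i, v), keep v if i is even, negate if odd:
  i=0 (even): keep 10
  i=1 (odd): negate to -10
  i=2 (even): keep 9
  i=3 (odd): negate to -17
  i=4 (even): keep 13
  i=5 (odd): negate to -1
Therefore output = [10, -10, 9, -17, 13, -1].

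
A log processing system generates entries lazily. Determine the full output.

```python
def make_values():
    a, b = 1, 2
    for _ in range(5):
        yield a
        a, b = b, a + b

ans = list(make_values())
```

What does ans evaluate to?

Step 1: Fibonacci-like sequence starting with a=1, b=2:
  Iteration 1: yield a=1, then a,b = 2,3
  Iteration 2: yield a=2, then a,b = 3,5
  Iteration 3: yield a=3, then a,b = 5,8
  Iteration 4: yield a=5, then a,b = 8,13
  Iteration 5: yield a=8, then a,b = 13,21
Therefore ans = [1, 2, 3, 5, 8].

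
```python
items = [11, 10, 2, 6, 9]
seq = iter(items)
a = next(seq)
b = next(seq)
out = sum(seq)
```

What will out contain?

Step 1: Create iterator over [11, 10, 2, 6, 9].
Step 2: a = next() = 11, b = next() = 10.
Step 3: sum() of remaining [2, 6, 9] = 17.
Therefore out = 17.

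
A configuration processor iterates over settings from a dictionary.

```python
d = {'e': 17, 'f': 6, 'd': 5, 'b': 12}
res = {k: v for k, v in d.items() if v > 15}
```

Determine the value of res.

Step 1: Filter items where value > 15:
  'e': 17 > 15: kept
  'f': 6 <= 15: removed
  'd': 5 <= 15: removed
  'b': 12 <= 15: removed
Therefore res = {'e': 17}.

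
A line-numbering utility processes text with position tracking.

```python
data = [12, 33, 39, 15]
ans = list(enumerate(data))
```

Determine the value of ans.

Step 1: enumerate pairs each element with its index:
  (0, 12)
  (1, 33)
  (2, 39)
  (3, 15)
Therefore ans = [(0, 12), (1, 33), (2, 39), (3, 15)].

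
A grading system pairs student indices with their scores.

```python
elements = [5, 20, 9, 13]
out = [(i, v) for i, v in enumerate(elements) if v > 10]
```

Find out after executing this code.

Step 1: Filter enumerate([5, 20, 9, 13]) keeping v > 10:
  (0, 5): 5 <= 10, excluded
  (1, 20): 20 > 10, included
  (2, 9): 9 <= 10, excluded
  (3, 13): 13 > 10, included
Therefore out = [(1, 20), (3, 13)].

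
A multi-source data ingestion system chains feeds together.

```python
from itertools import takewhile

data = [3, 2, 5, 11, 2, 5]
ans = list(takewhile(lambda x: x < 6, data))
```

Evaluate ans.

Step 1: takewhile stops at first element >= 6:
  3 < 6: take
  2 < 6: take
  5 < 6: take
  11 >= 6: stop
Therefore ans = [3, 2, 5].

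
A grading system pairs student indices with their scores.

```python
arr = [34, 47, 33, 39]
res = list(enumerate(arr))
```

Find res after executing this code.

Step 1: enumerate pairs each element with its index:
  (0, 34)
  (1, 47)
  (2, 33)
  (3, 39)
Therefore res = [(0, 34), (1, 47), (2, 33), (3, 39)].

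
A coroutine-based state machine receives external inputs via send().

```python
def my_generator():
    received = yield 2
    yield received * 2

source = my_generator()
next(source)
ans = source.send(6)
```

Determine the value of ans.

Step 1: next(source) advances to first yield, producing 2.
Step 2: send(6) resumes, received = 6.
Step 3: yield received * 2 = 6 * 2 = 12.
Therefore ans = 12.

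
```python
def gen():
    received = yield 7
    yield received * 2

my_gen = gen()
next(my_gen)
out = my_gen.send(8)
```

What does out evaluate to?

Step 1: next(my_gen) advances to first yield, producing 7.
Step 2: send(8) resumes, received = 8.
Step 3: yield received * 2 = 8 * 2 = 16.
Therefore out = 16.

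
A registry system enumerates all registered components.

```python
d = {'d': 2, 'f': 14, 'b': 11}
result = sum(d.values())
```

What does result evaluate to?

Step 1: d.values() = [2, 14, 11].
Step 2: sum = 27.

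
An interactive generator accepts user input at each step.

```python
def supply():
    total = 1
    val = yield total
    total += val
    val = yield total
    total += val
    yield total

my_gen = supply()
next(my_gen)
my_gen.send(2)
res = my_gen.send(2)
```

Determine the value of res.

Step 1: next() -> yield total=1.
Step 2: send(2) -> val=2, total = 1+2 = 3, yield 3.
Step 3: send(2) -> val=2, total = 3+2 = 5, yield 5.
Therefore res = 5.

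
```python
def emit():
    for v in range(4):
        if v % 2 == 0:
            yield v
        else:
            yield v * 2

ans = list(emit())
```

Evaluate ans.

Step 1: For each v in range(4), yield v if even, else v*2:
  v=0 (even): yield 0
  v=1 (odd): yield 1*2 = 2
  v=2 (even): yield 2
  v=3 (odd): yield 3*2 = 6
Therefore ans = [0, 2, 2, 6].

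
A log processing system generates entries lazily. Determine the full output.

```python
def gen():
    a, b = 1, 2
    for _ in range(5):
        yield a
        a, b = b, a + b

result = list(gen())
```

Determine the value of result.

Step 1: Fibonacci-like sequence starting with a=1, b=2:
  Iteration 1: yield a=1, then a,b = 2,3
  Iteration 2: yield a=2, then a,b = 3,5
  Iteration 3: yield a=3, then a,b = 5,8
  Iteration 4: yield a=5, then a,b = 8,13
  Iteration 5: yield a=8, then a,b = 13,21
Therefore result = [1, 2, 3, 5, 8].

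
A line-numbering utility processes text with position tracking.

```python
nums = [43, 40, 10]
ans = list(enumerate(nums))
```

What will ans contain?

Step 1: enumerate pairs each element with its index:
  (0, 43)
  (1, 40)
  (2, 10)
Therefore ans = [(0, 43), (1, 40), (2, 10)].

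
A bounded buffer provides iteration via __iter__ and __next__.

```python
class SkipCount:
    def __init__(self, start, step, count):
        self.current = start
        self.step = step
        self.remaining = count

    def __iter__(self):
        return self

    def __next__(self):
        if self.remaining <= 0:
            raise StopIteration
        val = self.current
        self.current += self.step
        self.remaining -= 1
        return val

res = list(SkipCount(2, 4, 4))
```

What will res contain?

Step 1: SkipCount starts at 2, increments by 4, for 4 steps:
  Yield 2, then current += 4
  Yield 6, then current += 4
  Yield 10, then current += 4
  Yield 14, then current += 4
Therefore res = [2, 6, 10, 14].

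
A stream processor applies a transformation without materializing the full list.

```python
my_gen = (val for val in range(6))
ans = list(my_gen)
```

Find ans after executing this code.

Step 1: Generator expression iterates range(6): [0, 1, 2, 3, 4, 5].
Step 2: list() collects all values.
Therefore ans = [0, 1, 2, 3, 4, 5].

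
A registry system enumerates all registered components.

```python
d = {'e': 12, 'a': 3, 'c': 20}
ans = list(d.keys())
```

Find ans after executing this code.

Step 1: d.keys() returns the dictionary keys in insertion order.
Therefore ans = ['e', 'a', 'c'].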